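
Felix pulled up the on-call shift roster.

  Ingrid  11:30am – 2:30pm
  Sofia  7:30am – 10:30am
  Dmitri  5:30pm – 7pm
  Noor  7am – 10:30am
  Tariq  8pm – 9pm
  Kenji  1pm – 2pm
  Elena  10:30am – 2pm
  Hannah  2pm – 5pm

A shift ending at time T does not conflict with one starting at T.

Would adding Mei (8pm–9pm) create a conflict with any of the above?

Noor: ends 10:30am at or before Mei starts 8pm → clear.
Sofia: ends 10:30am at or before Mei starts 8pm → clear.
Elena: ends 2pm at or before Mei starts 8pm → clear.
Ingrid: ends 2:30pm at or before Mei starts 8pm → clear.
Kenji: ends 2pm at or before Mei starts 8pm → clear.
Hannah: ends 5pm at or before Mei starts 8pm → clear.
Dmitri: ends 7pm at or before Mei starts 8pm → clear.
Tariq: starts 8pm before Mei ends 9pm, and ends 9pm after Mei starts 8pm → overlap.
Mei overlaps Tariq.

Yes — it overlaps Tariq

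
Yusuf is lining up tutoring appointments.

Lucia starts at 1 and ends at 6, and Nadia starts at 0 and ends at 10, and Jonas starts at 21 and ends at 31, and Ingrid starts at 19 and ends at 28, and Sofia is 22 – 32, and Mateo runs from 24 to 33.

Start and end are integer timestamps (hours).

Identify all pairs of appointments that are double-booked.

Ingrid & Jonas, Ingrid & Mateo, Ingrid & Sofia, Jonas & Mateo, Jonas & Sofia, Lucia & Nadia, Mateo & Sofia

Sorted by start: Nadia, Lucia, Ingrid, Jonas, Sofia, Mateo.
Lucia starts before Nadia ends → Nadia and Lucia overlap.
Ingrid starts after Nadia ends — done with Nadia.
Ingrid starts after Lucia ends — done with Lucia.
Jonas starts before Ingrid ends → Ingrid and Jonas overlap.
Sofia starts before Ingrid ends → Ingrid and Sofia overlap.
Mateo starts before Ingrid ends → Ingrid and Mateo overlap.
Sofia starts before Jonas ends → Jonas and Sofia overlap.
Mateo starts before Jonas ends → Jonas and Mateo overlap.
Mateo starts before Sofia ends → Sofia and Mateo overlap.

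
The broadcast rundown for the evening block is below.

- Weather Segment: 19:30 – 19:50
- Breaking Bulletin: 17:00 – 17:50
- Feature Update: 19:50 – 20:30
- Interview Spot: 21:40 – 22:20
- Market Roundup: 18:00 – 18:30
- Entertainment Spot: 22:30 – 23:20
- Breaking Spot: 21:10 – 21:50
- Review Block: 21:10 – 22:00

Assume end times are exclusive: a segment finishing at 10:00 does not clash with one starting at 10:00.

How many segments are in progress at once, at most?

3

Walk through starts and ends in time order (an end at T is processed before a start at T):
17:00 start Breaking Bulletin → 1
17:50 end Breaking Bulletin → 0
18:00 start Market Roundup → 1
18:30 end Market Roundup → 0
19:30 start Weather Segment → 1
19:50 end Weather Segment → 0
19:50 start Feature Update → 1
20:30 end Feature Update → 0
21:10 start Breaking Spot → 1
21:10 start Review Block → 2
21:40 start Interview Spot → 3
21:50 end Breaking Spot → 2
22:00 end Review Block → 1
22:20 end Interview Spot → 0
22:30 start Entertainment Spot → 1
23:20 end Entertainment Spot → 0
Peak is 3, at 21:40 (Breaking Spot, Interview Spot, Review Block).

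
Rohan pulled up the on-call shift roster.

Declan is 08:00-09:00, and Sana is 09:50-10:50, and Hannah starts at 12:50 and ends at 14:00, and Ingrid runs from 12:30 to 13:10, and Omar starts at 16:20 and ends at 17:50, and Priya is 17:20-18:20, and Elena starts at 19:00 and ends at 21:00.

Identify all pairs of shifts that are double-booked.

Hannah & Ingrid, Omar & Priya

Check each pair: they overlap iff neither finishes before the other starts.
Sorted by start: Declan, Sana, Ingrid, Hannah, Omar, Priya, Elena.
Sana starts after Declan ends — done with Declan.
Ingrid starts after Sana ends — done with Sana.
Hannah starts before Ingrid ends → Ingrid and Hannah overlap.
Omar starts after Ingrid ends — done with Ingrid.
Omar starts after Hannah ends — done with Hannah.
Priya starts before Omar ends → Omar and Priya overlap.
Elena starts after Omar ends.
Elena starts after Priya ends.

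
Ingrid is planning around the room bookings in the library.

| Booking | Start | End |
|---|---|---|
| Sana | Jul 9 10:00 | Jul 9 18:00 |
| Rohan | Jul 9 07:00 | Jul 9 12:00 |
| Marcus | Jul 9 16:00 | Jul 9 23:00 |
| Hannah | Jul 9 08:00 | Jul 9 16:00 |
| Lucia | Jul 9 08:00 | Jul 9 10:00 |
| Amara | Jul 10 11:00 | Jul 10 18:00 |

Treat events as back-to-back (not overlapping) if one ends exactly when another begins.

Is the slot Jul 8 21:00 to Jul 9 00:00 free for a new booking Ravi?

Yes — the slot is free

Rohan: starts Jul 9 07:00 at or after Ravi ends Jul 9 00:00 → clear.
Hannah: starts Jul 9 08:00 at or after Ravi ends Jul 9 00:00 → clear.
Lucia: starts Jul 9 08:00 at or after Ravi ends Jul 9 00:00 → clear.
Sana: starts Jul 9 10:00 at or after Ravi ends Jul 9 00:00 → clear.
Marcus: starts Jul 9 16:00 at or after Ravi ends Jul 9 00:00 → clear.
Amara: starts Jul 10 11:00 at or after Ravi ends Jul 9 00:00 → clear.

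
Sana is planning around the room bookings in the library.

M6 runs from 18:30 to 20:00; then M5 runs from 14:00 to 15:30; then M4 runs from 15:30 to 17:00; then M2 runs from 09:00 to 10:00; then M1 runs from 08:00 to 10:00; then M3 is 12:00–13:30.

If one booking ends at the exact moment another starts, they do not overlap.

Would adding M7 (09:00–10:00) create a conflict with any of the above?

Yes — it overlaps M1, M2

M1: starts 08:00 before M7 ends 10:00, and ends 10:00 after M7 starts 09:00 → overlap.
M2: starts 09:00 before M7 ends 10:00, and ends 10:00 after M7 starts 09:00 → overlap.
M3: starts 12:00 at or after M7 ends 10:00 → clear.
M5: starts 14:00 at or after M7 ends 10:00 → clear.
M4: starts 15:30 at or after M7 ends 10:00 → clear.
M6: starts 18:30 at or after M7 ends 10:00 → clear.
M7 overlaps M1, M2.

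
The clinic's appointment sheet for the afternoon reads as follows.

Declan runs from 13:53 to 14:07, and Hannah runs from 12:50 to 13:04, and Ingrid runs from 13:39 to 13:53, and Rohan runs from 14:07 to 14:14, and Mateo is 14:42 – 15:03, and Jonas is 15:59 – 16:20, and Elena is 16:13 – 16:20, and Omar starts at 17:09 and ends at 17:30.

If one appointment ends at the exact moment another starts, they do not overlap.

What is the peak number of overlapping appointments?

Walk through starts and ends in time order (an end at T is processed before a start at T):
12:50 start Hannah → 1
13:04 end Hannah → 0
13:39 start Ingrid → 1
13:53 end Ingrid → 0
13:53 start Declan → 1
14:07 end Declan → 0
14:07 start Rohan → 1
14:14 end Rohan → 0
14:42 start Mateo → 1
15:03 end Mateo → 0
15:59 start Jonas → 1
16:13 start Elena → 2
16:20 end Elena → 1
16:20 end Jonas → 0
17:09 start Omar → 1
17:30 end Omar → 0
Peak is 2, at 16:13 (Elena, Jonas).

2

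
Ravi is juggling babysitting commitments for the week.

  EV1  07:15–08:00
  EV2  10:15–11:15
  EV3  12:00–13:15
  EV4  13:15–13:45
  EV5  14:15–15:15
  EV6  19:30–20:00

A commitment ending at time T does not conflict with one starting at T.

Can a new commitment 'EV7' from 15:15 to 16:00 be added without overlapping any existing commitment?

EV1: ends 08:00 at or before EV7 starts 15:15 → clear.
EV2: ends 11:15 at or before EV7 starts 15:15 → clear.
EV3: ends 13:15 at or before EV7 starts 15:15 → clear.
EV4: ends 13:45 at or before EV7 starts 15:15 → clear.
EV5: ends 15:15 at or before EV7 starts 15:15 → clear.
EV6: starts 19:30 at or after EV7 ends 16:00 → clear.

Yes — the slot is free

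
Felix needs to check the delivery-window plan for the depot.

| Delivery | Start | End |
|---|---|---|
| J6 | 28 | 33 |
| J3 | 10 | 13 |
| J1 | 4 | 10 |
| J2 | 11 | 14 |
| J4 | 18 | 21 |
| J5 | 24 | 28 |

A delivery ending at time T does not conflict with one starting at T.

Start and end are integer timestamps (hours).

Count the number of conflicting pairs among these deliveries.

Sorted by start: J1, J3, J2, J4, J5, J6.
J3 starts exactly when J1 ends (back-to-back, no overlap), so J1 has no further overlaps.
J2 starts before J3 ends → J3 and J2 overlap.
J4 starts after J3 ends, so J3 has no further overlaps.
J4 starts after J2 ends, so J2 has no further overlaps.
J5 starts after J4 ends, so J4 has no further overlaps.
J6 starts exactly when J5 ends (back-to-back, no overlap).
Overlapping pairs: J2 & J3 — 1 in total.

1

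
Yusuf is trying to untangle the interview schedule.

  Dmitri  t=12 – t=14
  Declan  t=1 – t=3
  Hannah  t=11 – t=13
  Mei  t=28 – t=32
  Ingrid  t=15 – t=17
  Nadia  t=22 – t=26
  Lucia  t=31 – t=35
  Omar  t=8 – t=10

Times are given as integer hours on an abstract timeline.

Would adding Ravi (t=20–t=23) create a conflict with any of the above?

Declan: ends t=3 at or before Ravi starts t=20 → clear.
Omar: ends t=10 at or before Ravi starts t=20 → clear.
Hannah: ends t=13 at or before Ravi starts t=20 → clear.
Dmitri: ends t=14 at or before Ravi starts t=20 → clear.
Ingrid: ends t=17 at or before Ravi starts t=20 → clear.
Nadia: starts t=22 before Ravi ends t=23, and ends t=26 after Ravi starts t=20 → overlap.
Mei: starts t=28 at or after Ravi ends t=23 → clear.
Lucia: starts t=31 at or after Ravi ends t=23 → clear.
Ravi overlaps Nadia.

Yes — it overlaps Nadia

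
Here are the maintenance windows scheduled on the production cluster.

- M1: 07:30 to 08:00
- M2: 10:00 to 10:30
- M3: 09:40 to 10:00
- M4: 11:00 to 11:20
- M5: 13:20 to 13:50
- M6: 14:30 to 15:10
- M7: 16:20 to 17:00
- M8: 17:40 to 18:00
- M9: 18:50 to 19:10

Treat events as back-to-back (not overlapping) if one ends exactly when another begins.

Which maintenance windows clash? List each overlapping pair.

Check each pair: they overlap iff neither finishes before the other starts.
Sorted by start: M1, M3, M2, M4, M5, M6, M7, M8, M9.
M3 starts after M1 ends — done with M1.
M2 starts exactly when M3 ends (back-to-back, no overlap) — done with M3.
M4 starts after M2 ends — done with M2.
M5 starts after M4 ends — done with M4.
M6 starts after M5 ends — done with M5.
M7 starts after M6 ends — done with M6.
M8 starts after M7 ends — done with M7.
M9 starts after M8 ends.

no conflicts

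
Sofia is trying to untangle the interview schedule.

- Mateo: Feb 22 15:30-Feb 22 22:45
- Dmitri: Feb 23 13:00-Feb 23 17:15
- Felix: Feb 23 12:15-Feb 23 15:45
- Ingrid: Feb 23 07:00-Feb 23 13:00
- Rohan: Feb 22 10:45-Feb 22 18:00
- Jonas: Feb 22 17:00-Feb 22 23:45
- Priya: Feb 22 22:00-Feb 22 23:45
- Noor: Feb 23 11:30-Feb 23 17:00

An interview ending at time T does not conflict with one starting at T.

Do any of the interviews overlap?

Yes

Sorted by start: Rohan, Mateo, Jonas, Priya, Ingrid, Noor, Felix, Dmitri.
Mateo starts before Rohan ends → Rohan and Mateo overlap.
That's a conflict, so the schedule is not conflict-free.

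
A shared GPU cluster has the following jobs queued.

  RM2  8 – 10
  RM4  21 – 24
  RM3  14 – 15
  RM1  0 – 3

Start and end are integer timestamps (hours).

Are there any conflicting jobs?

No

Two intervals overlap when each starts before the other ends.
Sorted by start: RM1, RM2, RM3, RM4.
RM2 starts after RM1 ends — done with RM1.
RM3 starts after RM2 ends — done with RM2.
RM4 starts after RM3 ends.
Every pair is clear; the schedule has no overlaps.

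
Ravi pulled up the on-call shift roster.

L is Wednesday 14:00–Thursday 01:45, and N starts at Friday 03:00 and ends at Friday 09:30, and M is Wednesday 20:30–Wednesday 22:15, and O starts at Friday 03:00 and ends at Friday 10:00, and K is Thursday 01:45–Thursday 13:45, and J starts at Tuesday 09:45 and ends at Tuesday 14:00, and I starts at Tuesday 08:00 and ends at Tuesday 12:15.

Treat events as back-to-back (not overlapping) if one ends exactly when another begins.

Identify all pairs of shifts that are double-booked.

I & J, L & M, N & O

Sorted by start: I, J, L, M, K, N, O.
J starts before I ends → I and J overlap.
L starts after I ends, so I has no further overlaps.
L starts after J ends, so J has no further overlaps.
M starts before L ends → L and M overlap.
K starts exactly when L ends (back-to-back, no overlap), so L has no further overlaps.
K starts after M ends, so M has no further overlaps.
N starts after K ends, so K has no further overlaps.
O starts before N ends → N and O overlap.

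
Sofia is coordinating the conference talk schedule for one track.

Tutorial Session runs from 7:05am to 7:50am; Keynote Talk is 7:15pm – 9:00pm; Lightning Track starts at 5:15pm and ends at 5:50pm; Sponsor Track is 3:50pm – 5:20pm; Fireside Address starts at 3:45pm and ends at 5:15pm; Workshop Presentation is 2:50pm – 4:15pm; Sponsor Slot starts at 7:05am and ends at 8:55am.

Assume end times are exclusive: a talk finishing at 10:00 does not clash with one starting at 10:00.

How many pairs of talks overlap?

Sorted by start: Sponsor Slot, Tutorial Session, Workshop Presentation, Fireside Address, Sponsor Track, Lightning Track, Keynote Talk.
Tutorial Session starts before Sponsor Slot ends → Sponsor Slot and Tutorial Session overlap.
Workshop Presentation starts after Sponsor Slot ends — done with Sponsor Slot.
Workshop Presentation starts after Tutorial Session ends — done with Tutorial Session.
Fireside Address starts before Workshop Presentation ends → Workshop Presentation and Fireside Address overlap.
Sponsor Track starts before Workshop Presentation ends → Workshop Presentation and Sponsor Track overlap.
Lightning Track starts after Workshop Presentation ends — done with Workshop Presentation.
Sponsor Track starts before Fireside Address ends → Fireside Address and Sponsor Track overlap.
Lightning Track starts exactly when Fireside Address ends (back-to-back, no overlap) — done with Fireside Address.
Lightning Track starts before Sponsor Track ends → Sponsor Track and Lightning Track overlap.
Keynote Talk starts after Sponsor Track ends.
Keynote Talk starts after Lightning Track ends.
Overlapping pairs: Fireside Address & Sponsor Track, Fireside Address & Workshop Presentation, Lightning Track & Sponsor Track, Sponsor Slot & Tutorial Session, Sponsor Track & Workshop Presentation — 5 in total.

5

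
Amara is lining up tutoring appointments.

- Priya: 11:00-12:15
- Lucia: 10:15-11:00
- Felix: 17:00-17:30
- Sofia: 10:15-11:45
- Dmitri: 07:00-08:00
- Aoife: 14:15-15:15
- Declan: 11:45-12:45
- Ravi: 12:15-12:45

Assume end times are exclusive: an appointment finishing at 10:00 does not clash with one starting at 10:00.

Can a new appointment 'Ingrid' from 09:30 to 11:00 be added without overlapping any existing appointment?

No — it overlaps Lucia, Sofia

Dmitri: ends 08:00 at or before Ingrid starts 09:30 → clear.
Lucia: starts 10:15 before Ingrid ends 11:00, and ends 11:00 after Ingrid starts 09:30 → overlap.
Sofia: starts 10:15 before Ingrid ends 11:00, and ends 11:45 after Ingrid starts 09:30 → overlap.
Priya: starts 11:00 at or after Ingrid ends 11:00 → clear.
Declan: starts 11:45 at or after Ingrid ends 11:00 → clear.
Ravi: starts 12:15 at or after Ingrid ends 11:00 → clear.
Aoife: starts 14:15 at or after Ingrid ends 11:00 → clear.
Felix: starts 17:00 at or after Ingrid ends 11:00 → clear.
Ingrid overlaps Lucia, Sofia.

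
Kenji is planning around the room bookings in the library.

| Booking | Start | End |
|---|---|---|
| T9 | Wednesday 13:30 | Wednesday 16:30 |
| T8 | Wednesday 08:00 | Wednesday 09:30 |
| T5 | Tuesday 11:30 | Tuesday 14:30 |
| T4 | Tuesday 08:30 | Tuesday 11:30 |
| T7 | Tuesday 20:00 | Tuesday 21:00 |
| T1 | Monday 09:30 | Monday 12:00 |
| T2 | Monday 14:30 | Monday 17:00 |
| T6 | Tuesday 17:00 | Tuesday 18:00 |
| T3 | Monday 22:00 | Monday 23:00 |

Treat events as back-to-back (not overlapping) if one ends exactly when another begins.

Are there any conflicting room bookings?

No

Sorted by start: T1, T2, T3, T4, T5, T6, T7, T8, T9.
T2 starts after T1 ends, so T1 has no further overlaps.
T3 starts after T2 ends, so T2 has no further overlaps.
T4 starts after T3 ends, so T3 has no further overlaps.
T5 starts exactly when T4 ends (back-to-back, no overlap), so T4 has no further overlaps.
T6 starts after T5 ends, so T5 has no further overlaps.
T7 starts after T6 ends, so T6 has no further overlaps.
T8 starts after T7 ends, so T7 has no further overlaps.
T9 starts after T8 ends.
Every pair is clear; the schedule has no overlaps.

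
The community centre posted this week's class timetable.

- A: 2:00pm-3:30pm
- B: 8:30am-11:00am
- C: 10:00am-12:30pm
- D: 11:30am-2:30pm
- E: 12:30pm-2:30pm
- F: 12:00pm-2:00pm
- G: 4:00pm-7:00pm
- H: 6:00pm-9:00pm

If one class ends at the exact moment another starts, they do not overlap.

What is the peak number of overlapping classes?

3

Sort all start/end points and keep a running count:
8:30am start B → 1
10:00am start C → 2
11:00am end B → 1
11:30am start D → 2
12:00pm start F → 3
12:30pm end C → 2
12:30pm start E → 3
2:00pm end F → 2
2:00pm start A → 3
2:30pm end D → 2
2:30pm end E → 1
3:30pm end A → 0
4:00pm start G → 1
6:00pm start H → 2
7:00pm end G → 1
9:00pm end H → 0
Peak is 3, at 12:00pm (C, D, F).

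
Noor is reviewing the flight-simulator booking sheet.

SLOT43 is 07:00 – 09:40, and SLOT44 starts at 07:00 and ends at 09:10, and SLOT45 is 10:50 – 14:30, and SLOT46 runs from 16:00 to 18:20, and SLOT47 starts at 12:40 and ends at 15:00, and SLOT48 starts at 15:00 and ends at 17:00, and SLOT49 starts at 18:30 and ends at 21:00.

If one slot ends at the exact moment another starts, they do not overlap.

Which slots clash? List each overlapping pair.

SLOT43 & SLOT44, SLOT45 & SLOT47, SLOT46 & SLOT48

Sorted by start: SLOT43, SLOT44, SLOT45, SLOT47, SLOT48, SLOT46, SLOT49.
SLOT44 starts before SLOT43 ends → SLOT43 and SLOT44 overlap.
SLOT45 starts after SLOT43 ends, so SLOT43 has no further overlaps.
SLOT45 starts after SLOT44 ends, so SLOT44 has no further overlaps.
SLOT47 starts before SLOT45 ends → SLOT45 and SLOT47 overlap.
SLOT48 starts after SLOT45 ends, so SLOT45 has no further overlaps.
SLOT48 starts exactly when SLOT47 ends (back-to-back, no overlap), so SLOT47 has no further overlaps.
SLOT46 starts before SLOT48 ends → SLOT48 and SLOT46 overlap.
SLOT49 starts after SLOT48 ends.
SLOT49 starts after SLOT46 ends.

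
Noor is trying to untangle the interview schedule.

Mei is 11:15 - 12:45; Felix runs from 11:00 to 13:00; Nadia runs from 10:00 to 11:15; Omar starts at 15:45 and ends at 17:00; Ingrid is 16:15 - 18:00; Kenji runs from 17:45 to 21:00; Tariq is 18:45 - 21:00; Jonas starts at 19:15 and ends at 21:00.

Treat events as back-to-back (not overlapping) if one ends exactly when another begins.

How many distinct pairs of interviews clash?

Check each pair: they overlap iff neither finishes before the other starts.
Sorted by start: Nadia, Felix, Mei, Omar, Ingrid, Kenji, Tariq, Jonas.
Felix starts before Nadia ends → Nadia and Felix overlap.
Mei starts exactly when Nadia ends (back-to-back, no overlap) — done with Nadia.
Mei starts before Felix ends → Felix and Mei overlap.
Omar starts after Felix ends — done with Felix.
Omar starts after Mei ends — done with Mei.
Ingrid starts before Omar ends → Omar and Ingrid overlap.
Kenji starts after Omar ends — done with Omar.
Kenji starts before Ingrid ends → Ingrid and Kenji overlap.
Tariq starts after Ingrid ends — done with Ingrid.
Tariq starts before Kenji ends → Kenji and Tariq overlap.
Jonas starts before Kenji ends → Kenji and Jonas overlap.
Jonas starts before Tariq ends → Tariq and Jonas overlap.
Overlapping pairs: Felix & Mei, Felix & Nadia, Ingrid & Kenji, Ingrid & Omar, Jonas & Kenji, Jonas & Tariq, Kenji & Tariq — 7 in total.

7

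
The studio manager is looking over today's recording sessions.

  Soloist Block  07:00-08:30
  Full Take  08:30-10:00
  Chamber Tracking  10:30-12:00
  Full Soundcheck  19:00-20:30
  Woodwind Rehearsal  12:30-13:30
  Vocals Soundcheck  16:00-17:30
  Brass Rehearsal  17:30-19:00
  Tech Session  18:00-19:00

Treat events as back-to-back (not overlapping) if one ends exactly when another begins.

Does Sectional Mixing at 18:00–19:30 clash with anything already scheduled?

Yes — it overlaps Brass Rehearsal, Full Soundcheck, Tech Session

Soloist Block: ends 08:30 at or before Sectional Mixing starts 18:00 → clear.
Full Take: ends 10:00 at or before Sectional Mixing starts 18:00 → clear.
Chamber Tracking: ends 12:00 at or before Sectional Mixing starts 18:00 → clear.
Woodwind Rehearsal: ends 13:30 at or before Sectional Mixing starts 18:00 → clear.
Vocals Soundcheck: ends 17:30 at or before Sectional Mixing starts 18:00 → clear.
Brass Rehearsal: starts 17:30 before Sectional Mixing ends 19:30, and ends 19:00 after Sectional Mixing starts 18:00 → overlap.
Tech Session: starts 18:00 before Sectional Mixing ends 19:30, and ends 19:00 after Sectional Mixing starts 18:00 → overlap.
Full Soundcheck: starts 19:00 before Sectional Mixing ends 19:30, and ends 20:30 after Sectional Mixing starts 18:00 → overlap.
Sectional Mixing overlaps Full Soundcheck, Brass Rehearsal, Tech Session.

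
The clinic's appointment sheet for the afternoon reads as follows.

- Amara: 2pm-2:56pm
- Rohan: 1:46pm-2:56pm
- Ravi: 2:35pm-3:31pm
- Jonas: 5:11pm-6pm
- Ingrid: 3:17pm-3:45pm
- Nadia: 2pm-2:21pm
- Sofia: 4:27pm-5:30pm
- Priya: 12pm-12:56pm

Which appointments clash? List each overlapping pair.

Check each pair: they overlap iff neither finishes before the other starts.
Sorted by start: Priya, Rohan, Amara, Nadia, Ravi, Ingrid, Sofia, Jonas.
Rohan starts after Priya ends — done with Priya.
Amara starts before Rohan ends → Rohan and Amara overlap.
Nadia starts before Rohan ends → Rohan and Nadia overlap.
Ravi starts before Rohan ends → Rohan and Ravi overlap.
Ingrid starts after Rohan ends — done with Rohan.
Nadia starts before Amara ends → Amara and Nadia overlap.
Ravi starts before Amara ends → Amara and Ravi overlap.
Ingrid starts after Amara ends — done with Amara.
Ravi starts after Nadia ends — done with Nadia.
Ingrid starts before Ravi ends → Ravi and Ingrid overlap.
Sofia starts after Ravi ends — done with Ravi.
Sofia starts after Ingrid ends — done with Ingrid.
Jonas starts before Sofia ends → Sofia and Jonas overlap.

Amara & Nadia, Amara & Ravi, Amara & Rohan, Ingrid & Ravi, Jonas & Sofia, Nadia & Rohan, Ravi & Rohan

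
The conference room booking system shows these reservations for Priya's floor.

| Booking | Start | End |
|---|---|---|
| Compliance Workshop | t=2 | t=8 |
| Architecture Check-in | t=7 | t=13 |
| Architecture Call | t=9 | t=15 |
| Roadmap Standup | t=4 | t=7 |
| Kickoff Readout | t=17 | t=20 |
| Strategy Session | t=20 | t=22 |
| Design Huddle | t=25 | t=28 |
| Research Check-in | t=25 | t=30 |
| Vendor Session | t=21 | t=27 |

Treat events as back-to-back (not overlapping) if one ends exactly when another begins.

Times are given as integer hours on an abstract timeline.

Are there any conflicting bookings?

Yes

Sorted by start: Compliance Workshop, Roadmap Standup, Architecture Check-in, Architecture Call, Kickoff Readout, Strategy Session, Vendor Session, Design Huddle, Research Check-in.
Roadmap Standup starts before Compliance Workshop ends → Compliance Workshop and Roadmap Standup overlap.
That's a conflict, so the schedule is not conflict-free.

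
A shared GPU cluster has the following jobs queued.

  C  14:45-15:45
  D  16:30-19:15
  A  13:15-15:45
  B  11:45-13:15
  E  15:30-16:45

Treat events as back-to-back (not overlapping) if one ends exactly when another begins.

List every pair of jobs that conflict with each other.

Sorted by start: B, A, C, E, D.
A starts exactly when B ends (back-to-back, no overlap), so B has no further overlaps.
C starts before A ends → A and C overlap.
E starts before A ends → A and E overlap.
D starts after A ends.
E starts before C ends → C and E overlap.
D starts after C ends.
D starts before E ends → E and D overlap.

A & C, A & E, C & E, D & E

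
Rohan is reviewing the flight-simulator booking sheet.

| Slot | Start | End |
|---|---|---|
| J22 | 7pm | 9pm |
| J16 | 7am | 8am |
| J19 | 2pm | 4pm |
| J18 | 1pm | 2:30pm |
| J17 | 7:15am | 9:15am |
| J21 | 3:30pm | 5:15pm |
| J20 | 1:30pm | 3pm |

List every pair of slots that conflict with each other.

Sorted by start: J16, J17, J18, J20, J19, J21, J22.
J17 starts before J16 ends → J16 and J17 overlap.
J18 starts after J16 ends; J16 is clear from here.
J18 starts after J17 ends; J17 is clear from here.
J20 starts before J18 ends → J18 and J20 overlap.
J19 starts before J18 ends → J18 and J19 overlap.
J21 starts after J18 ends; J18 is clear from here.
J19 starts before J20 ends → J20 and J19 overlap.
J21 starts after J20 ends; J20 is clear from here.
J21 starts before J19 ends → J19 and J21 overlap.
J22 starts after J19 ends.
J22 starts after J21 ends.

J16 & J17, J18 & J19, J18 & J20, J19 & J20, J19 & J21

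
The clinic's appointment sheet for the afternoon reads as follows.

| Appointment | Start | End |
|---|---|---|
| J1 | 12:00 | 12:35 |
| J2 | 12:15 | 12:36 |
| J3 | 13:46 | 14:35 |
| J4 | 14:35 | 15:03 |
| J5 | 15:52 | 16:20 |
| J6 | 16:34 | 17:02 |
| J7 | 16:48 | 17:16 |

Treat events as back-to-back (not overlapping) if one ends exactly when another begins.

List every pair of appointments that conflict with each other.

Check each pair: they overlap iff neither finishes before the other starts.
Sorted by start: J1, J2, J3, J4, J5, J6, J7.
J2 starts before J1 ends → J1 and J2 overlap.
J3 starts after J1 ends, so nothing later overlaps J1 either.
J3 starts after J2 ends, so nothing later overlaps J2 either.
J4 starts exactly when J3 ends (back-to-back, no overlap), so nothing later overlaps J3 either.
J5 starts after J4 ends, so nothing later overlaps J4 either.
J6 starts after J5 ends, so nothing later overlaps J5 either.
J7 starts before J6 ends → J6 and J7 overlap.

J1 & J2, J6 & J7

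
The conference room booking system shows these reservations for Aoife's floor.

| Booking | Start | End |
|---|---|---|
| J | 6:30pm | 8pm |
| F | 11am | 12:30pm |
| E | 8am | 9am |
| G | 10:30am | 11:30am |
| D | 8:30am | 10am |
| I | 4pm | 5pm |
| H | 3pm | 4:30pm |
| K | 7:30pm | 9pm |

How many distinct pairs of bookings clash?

4

Two intervals overlap when each starts before the other ends.
Sorted by start: E, D, G, F, H, I, J, K.
D starts before E ends → E and D overlap.
G starts after E ends — done with E.
G starts after D ends — done with D.
F starts before G ends → G and F overlap.
H starts after G ends — done with G.
H starts after F ends — done with F.
I starts before H ends → H and I overlap.
J starts after H ends — done with H.
J starts after I ends — done with I.
K starts before J ends → J and K overlap.
Overlapping pairs: D & E, F & G, H & I, J & K — 4 in total.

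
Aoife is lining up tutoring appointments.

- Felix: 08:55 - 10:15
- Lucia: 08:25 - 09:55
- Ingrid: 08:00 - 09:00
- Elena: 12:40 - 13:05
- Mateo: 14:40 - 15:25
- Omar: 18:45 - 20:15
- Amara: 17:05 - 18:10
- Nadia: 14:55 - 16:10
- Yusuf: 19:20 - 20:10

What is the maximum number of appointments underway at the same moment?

Sort all start/end points and keep a running count:
08:00 start Ingrid → 1
08:25 start Lucia → 2
08:55 start Felix → 3
09:00 end Ingrid → 2
09:55 end Lucia → 1
10:15 end Felix → 0
12:40 start Elena → 1
13:05 end Elena → 0
14:40 start Mateo → 1
14:55 start Nadia → 2
15:25 end Mateo → 1
16:10 end Nadia → 0
17:05 start Amara → 1
18:10 end Amara → 0
18:45 start Omar → 1
19:20 start Yusuf → 2
20:10 end Yusuf → 1
20:15 end Omar → 0
Peak is 3, at 08:55 (Felix, Ingrid, Lucia).

3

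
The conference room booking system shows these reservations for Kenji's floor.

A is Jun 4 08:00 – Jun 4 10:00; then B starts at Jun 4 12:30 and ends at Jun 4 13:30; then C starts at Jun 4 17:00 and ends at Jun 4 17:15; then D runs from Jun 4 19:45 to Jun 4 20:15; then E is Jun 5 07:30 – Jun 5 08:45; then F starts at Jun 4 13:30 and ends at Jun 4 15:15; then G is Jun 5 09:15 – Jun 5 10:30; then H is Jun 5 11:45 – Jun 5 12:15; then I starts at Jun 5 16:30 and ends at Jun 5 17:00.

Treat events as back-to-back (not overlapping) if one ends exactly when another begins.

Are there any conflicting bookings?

No

Sorted by start: A, B, F, C, D, E, G, H, I.
B starts after A ends, so nothing later overlaps A either.
F starts exactly when B ends (back-to-back, no overlap), so nothing later overlaps B either.
C starts after F ends, so nothing later overlaps F either.
D starts after C ends, so nothing later overlaps C either.
E starts after D ends, so nothing later overlaps D either.
G starts after E ends, so nothing later overlaps E either.
H starts after G ends, so nothing later overlaps G either.
I starts after H ends.
Every pair is clear; the schedule has no overlaps.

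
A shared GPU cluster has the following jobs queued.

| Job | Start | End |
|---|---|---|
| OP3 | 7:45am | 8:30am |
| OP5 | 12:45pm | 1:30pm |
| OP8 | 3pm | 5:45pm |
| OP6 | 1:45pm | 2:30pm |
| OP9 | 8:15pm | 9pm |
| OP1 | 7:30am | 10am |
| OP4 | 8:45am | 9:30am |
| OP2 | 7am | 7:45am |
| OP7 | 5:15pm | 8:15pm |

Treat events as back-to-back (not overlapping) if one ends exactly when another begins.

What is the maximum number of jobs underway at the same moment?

2

Sweep the timeline, counting +1 at each start and −1 at each end (ends before starts at a tie):
7am start OP2 → 1
7:30am start OP1 → 2
7:45am end OP2 → 1
7:45am start OP3 → 2
8:30am end OP3 → 1
8:45am start OP4 → 2
9:30am end OP4 → 1
10am end OP1 → 0
12:45pm start OP5 → 1
1:30pm end OP5 → 0
1:45pm start OP6 → 1
2:30pm end OP6 → 0
3pm start OP8 → 1
5:15pm start OP7 → 2
5:45pm end OP8 → 1
8:15pm end OP7 → 0
8:15pm start OP9 → 1
9pm end OP9 → 0
Peak is 2, at 7:30am (OP1, OP2).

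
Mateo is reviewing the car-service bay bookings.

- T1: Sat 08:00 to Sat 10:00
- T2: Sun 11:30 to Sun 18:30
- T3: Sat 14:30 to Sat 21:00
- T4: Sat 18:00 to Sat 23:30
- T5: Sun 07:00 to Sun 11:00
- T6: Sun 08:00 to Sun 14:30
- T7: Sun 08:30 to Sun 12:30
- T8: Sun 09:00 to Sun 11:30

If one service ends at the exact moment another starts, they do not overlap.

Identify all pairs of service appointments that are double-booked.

T2 & T6, T2 & T7, T3 & T4, T5 & T6, T5 & T7, T5 & T8, T6 & T7, T6 & T8, T7 & T8

Sorted by start: T1, T3, T4, T5, T6, T7, T8, T2.
T3 starts after T1 ends — done with T1.
T4 starts before T3 ends → T3 and T4 overlap.
T5 starts after T3 ends — done with T3.
T5 starts after T4 ends — done with T4.
T6 starts before T5 ends → T5 and T6 overlap.
T7 starts before T5 ends → T5 and T7 overlap.
T8 starts before T5 ends → T5 and T8 overlap.
T2 starts after T5 ends.
T7 starts before T6 ends → T6 and T7 overlap.
T8 starts before T6 ends → T6 and T8 overlap.
T2 starts before T6 ends → T6 and T2 overlap.
T8 starts before T7 ends → T7 and T8 overlap.
T2 starts before T7 ends → T7 and T2 overlap.
T2 starts exactly when T8 ends (back-to-back, no overlap).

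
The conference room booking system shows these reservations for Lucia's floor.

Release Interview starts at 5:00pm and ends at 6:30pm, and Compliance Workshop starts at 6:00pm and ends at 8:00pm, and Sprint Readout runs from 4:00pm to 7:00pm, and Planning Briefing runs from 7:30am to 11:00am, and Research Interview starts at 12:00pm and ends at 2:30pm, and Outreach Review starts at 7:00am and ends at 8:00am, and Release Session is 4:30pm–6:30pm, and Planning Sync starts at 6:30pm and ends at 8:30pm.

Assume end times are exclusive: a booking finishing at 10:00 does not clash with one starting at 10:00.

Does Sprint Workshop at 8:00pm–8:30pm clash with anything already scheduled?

Yes — it overlaps Planning Sync

Outreach Review: ends 8:00am at or before Sprint Workshop starts 8:00pm → clear.
Planning Briefing: ends 11:00am at or before Sprint Workshop starts 8:00pm → clear.
Research Interview: ends 2:30pm at or before Sprint Workshop starts 8:00pm → clear.
Sprint Readout: ends 7:00pm at or before Sprint Workshop starts 8:00pm → clear.
Release Session: ends 6:30pm at or before Sprint Workshop starts 8:00pm → clear.
Release Interview: ends 6:30pm at or before Sprint Workshop starts 8:00pm → clear.
Compliance Workshop: ends 8:00pm at or before Sprint Workshop starts 8:00pm → clear.
Planning Sync: starts 6:30pm before Sprint Workshop ends 8:30pm, and ends 8:30pm after Sprint Workshop starts 8:00pm → overlap.
Sprint Workshop overlaps Planning Sync.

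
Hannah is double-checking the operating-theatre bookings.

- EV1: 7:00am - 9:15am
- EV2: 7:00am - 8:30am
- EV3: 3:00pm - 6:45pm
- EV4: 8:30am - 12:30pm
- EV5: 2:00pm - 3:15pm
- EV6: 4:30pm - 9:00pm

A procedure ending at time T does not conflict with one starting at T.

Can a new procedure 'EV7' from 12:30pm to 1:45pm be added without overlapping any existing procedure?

EV1: ends 9:15am at or before EV7 starts 12:30pm → clear.
EV2: ends 8:30am at or before EV7 starts 12:30pm → clear.
EV4: ends 12:30pm at or before EV7 starts 12:30pm → clear.
EV5: starts 2:00pm at or after EV7 ends 1:45pm → clear.
EV3: starts 3:00pm at or after EV7 ends 1:45pm → clear.
EV6: starts 4:30pm at or after EV7 ends 1:45pm → clear.

Yes — the slot is free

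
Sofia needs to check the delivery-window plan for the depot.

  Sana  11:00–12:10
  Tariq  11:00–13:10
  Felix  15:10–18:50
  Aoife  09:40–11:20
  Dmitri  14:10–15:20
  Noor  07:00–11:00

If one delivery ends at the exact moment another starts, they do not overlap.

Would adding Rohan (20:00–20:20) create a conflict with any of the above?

No — it doesn't clash with anything

Noor: ends 11:00 at or before Rohan starts 20:00 → clear.
Aoife: ends 11:20 at or before Rohan starts 20:00 → clear.
Tariq: ends 13:10 at or before Rohan starts 20:00 → clear.
Sana: ends 12:10 at or before Rohan starts 20:00 → clear.
Dmitri: ends 15:20 at or before Rohan starts 20:00 → clear.
Felix: ends 18:50 at or before Rohan starts 20:00 → clear.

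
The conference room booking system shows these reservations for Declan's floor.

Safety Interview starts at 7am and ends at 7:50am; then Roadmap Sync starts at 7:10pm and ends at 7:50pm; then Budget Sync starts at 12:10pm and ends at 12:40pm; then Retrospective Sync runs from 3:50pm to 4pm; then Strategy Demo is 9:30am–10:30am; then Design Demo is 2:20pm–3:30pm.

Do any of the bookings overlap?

No

Check each pair: they overlap iff neither finishes before the other starts.
Sorted by start: Safety Interview, Strategy Demo, Budget Sync, Design Demo, Retrospective Sync, Roadmap Sync.
Strategy Demo starts after Safety Interview ends, so nothing later overlaps Safety Interview either.
Budget Sync starts after Strategy Demo ends, so nothing later overlaps Strategy Demo either.
Design Demo starts after Budget Sync ends, so nothing later overlaps Budget Sync either.
Retrospective Sync starts after Design Demo ends, so nothing later overlaps Design Demo either.
Roadmap Sync starts after Retrospective Sync ends.
Every pair is clear; the schedule has no overlaps.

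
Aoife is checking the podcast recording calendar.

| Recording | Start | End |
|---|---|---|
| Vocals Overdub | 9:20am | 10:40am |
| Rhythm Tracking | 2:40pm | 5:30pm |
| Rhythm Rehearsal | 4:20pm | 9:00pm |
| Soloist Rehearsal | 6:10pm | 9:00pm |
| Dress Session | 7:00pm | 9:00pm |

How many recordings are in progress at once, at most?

Sort all start/end points and keep a running count:
9:20am start Vocals Overdub → 1
10:40am end Vocals Overdub → 0
2:40pm start Rhythm Tracking → 1
4:20pm start Rhythm Rehearsal → 2
5:30pm end Rhythm Tracking → 1
6:10pm start Soloist Rehearsal → 2
7:00pm start Dress Session → 3
9:00pm end Dress Session → 2
9:00pm end Rhythm Rehearsal → 1
9:00pm end Soloist Rehearsal → 0
Peak is 3, at 7:00pm (Dress Session, Rhythm Rehearsal, Soloist Rehearsal).

3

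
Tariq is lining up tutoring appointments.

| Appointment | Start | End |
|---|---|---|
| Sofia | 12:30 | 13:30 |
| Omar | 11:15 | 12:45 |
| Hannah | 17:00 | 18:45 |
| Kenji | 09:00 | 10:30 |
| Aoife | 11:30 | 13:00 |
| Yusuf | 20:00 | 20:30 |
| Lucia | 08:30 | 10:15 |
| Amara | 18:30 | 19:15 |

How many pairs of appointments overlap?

5

Sorted by start: Lucia, Kenji, Omar, Aoife, Sofia, Hannah, Amara, Yusuf.
Kenji starts before Lucia ends → Lucia and Kenji overlap.
Omar starts after Lucia ends — done with Lucia.
Omar starts after Kenji ends — done with Kenji.
Aoife starts before Omar ends → Omar and Aoife overlap.
Sofia starts before Omar ends → Omar and Sofia overlap.
Hannah starts after Omar ends — done with Omar.
Sofia starts before Aoife ends → Aoife and Sofia overlap.
Hannah starts after Aoife ends — done with Aoife.
Hannah starts after Sofia ends — done with Sofia.
Amara starts before Hannah ends → Hannah and Amara overlap.
Yusuf starts after Hannah ends.
Yusuf starts after Amara ends.
Overlapping pairs: Amara & Hannah, Aoife & Omar, Aoife & Sofia, Kenji & Lucia, Omar & Sofia — 5 in total.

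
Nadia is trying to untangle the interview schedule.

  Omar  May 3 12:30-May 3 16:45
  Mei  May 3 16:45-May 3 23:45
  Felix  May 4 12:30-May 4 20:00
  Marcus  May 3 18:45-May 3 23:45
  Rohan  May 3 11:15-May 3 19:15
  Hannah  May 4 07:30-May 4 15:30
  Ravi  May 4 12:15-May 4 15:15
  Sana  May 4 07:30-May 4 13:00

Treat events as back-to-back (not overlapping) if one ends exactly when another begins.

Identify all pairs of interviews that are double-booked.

Sorted by start: Rohan, Omar, Mei, Marcus, Sana, Hannah, Ravi, Felix.
Omar starts before Rohan ends → Rohan and Omar overlap.
Mei starts before Rohan ends → Rohan and Mei overlap.
Marcus starts before Rohan ends → Rohan and Marcus overlap.
Sana starts after Rohan ends, so nothing later overlaps Rohan either.
Mei starts exactly when Omar ends (back-to-back, no overlap), so nothing later overlaps Omar either.
Marcus starts before Mei ends → Mei and Marcus overlap.
Sana starts after Mei ends, so nothing later overlaps Mei either.
Sana starts after Marcus ends, so nothing later overlaps Marcus either.
Hannah starts before Sana ends → Sana and Hannah overlap.
Ravi starts before Sana ends → Sana and Ravi overlap.
Felix starts before Sana ends → Sana and Felix overlap.
Ravi starts before Hannah ends → Hannah and Ravi overlap.
Felix starts before Hannah ends → Hannah and Felix overlap.
Felix starts before Ravi ends → Ravi and Felix overlap.

Felix & Hannah, Felix & Ravi, Felix & Sana, Hannah & Ravi, Hannah & Sana, Marcus & Mei, Marcus & Rohan, Mei & Rohan, Omar & Rohan, Ravi & Sana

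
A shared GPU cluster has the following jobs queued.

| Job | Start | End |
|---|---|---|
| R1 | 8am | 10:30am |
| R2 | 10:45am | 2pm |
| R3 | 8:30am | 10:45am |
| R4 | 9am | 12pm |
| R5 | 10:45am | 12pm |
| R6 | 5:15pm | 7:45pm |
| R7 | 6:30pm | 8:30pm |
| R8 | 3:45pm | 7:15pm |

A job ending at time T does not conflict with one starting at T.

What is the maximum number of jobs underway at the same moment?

Walk through starts and ends in time order (an end at T is processed before a start at T):
8am start R1 → 1
8:30am start R3 → 2
9am start R4 → 3
10:30am end R1 → 2
10:45am end R3 → 1
10:45am start R2 → 2
10:45am start R5 → 3
12pm end R4 → 2
12pm end R5 → 1
2pm end R2 → 0
3:45pm start R8 → 1
5:15pm start R6 → 2
6:30pm start R7 → 3
7:15pm end R8 → 2
7:45pm end R6 → 1
8:30pm end R7 → 0
Peak is 3, at 9am (R1, R3, R4).

3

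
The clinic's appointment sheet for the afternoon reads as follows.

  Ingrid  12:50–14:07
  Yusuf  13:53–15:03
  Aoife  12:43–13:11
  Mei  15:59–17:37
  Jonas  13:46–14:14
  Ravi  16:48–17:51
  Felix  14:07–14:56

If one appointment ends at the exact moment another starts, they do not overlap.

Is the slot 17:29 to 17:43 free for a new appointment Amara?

Aoife: ends 13:11 at or before Amara starts 17:29 → clear.
Ingrid: ends 14:07 at or before Amara starts 17:29 → clear.
Jonas: ends 14:14 at or before Amara starts 17:29 → clear.
Yusuf: ends 15:03 at or before Amara starts 17:29 → clear.
Felix: ends 14:56 at or before Amara starts 17:29 → clear.
Mei: starts 15:59 before Amara ends 17:43, and ends 17:37 after Amara starts 17:29 → overlap.
Ravi: starts 16:48 before Amara ends 17:43, and ends 17:51 after Amara starts 17:29 → overlap.
Amara overlaps Mei, Ravi.

No — it overlaps Mei, Ravi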